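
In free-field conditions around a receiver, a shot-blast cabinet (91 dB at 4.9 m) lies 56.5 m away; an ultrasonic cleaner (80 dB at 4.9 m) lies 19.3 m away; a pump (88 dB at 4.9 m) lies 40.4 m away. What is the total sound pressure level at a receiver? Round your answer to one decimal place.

Apply inverse-square spreading to bring every level to the receiver, then sum 10^(L/10).
shot-blast cabinet: 91 − 20·log₁₀(56.5/4.9) = 91 − 21.24 = 69.76 dB.
ultrasonic cleaner: 80 − 20·log₁₀(19.3/4.9) = 80 − 11.91 = 68.09 dB.
pump: 88 − 20·log₁₀(40.4/4.9) = 88 − 18.32 = 69.68 dB.
Σ 10^(L/10) = 2.520e+07 → L_total = 10·log₁₀(2.520e+07) = 74.01 dB.

74.0 dB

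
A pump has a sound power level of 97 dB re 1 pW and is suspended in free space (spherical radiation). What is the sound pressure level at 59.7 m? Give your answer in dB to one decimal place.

The power spreads over a sphere of area 4π·r², so L_p = L_w − 10·log₁₀(4π·r²).
4π·r² = 4.479e+04 m², 10·log₁₀ of that is 46.512 dB.
L_p = 97 − 46.512 = 50.49 dB.

50.5 dB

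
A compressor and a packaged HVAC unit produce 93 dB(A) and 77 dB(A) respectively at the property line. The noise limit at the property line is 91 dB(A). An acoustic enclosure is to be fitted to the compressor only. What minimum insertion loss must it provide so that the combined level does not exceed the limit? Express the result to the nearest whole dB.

2 dB

The untreated sources together contribute 10^(77/10) = 5.012e+07, i.e. 77.00 dB(A).
To meet 91 dB(A) overall, the treated compressor may contribute at most 10^(91/10) − 5.012e+07 = 1.209e+09, i.e. 90.82 dB(A).
So the compressor must be reduced from 93 to 90.82 dB(A): IL = 2.18 dB.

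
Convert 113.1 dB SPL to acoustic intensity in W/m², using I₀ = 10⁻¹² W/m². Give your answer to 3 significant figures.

0.204 W/m²

L = 10·log₁₀(I/I₀) ⇒ I = I₀·10^(L/10) = 10⁻¹² × 10^11.31.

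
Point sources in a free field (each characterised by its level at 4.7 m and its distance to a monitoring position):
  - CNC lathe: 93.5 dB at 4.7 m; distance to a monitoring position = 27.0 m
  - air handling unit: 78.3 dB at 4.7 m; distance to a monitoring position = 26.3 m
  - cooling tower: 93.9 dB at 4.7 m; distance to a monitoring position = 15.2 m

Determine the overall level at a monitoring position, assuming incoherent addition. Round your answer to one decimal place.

Propagate each source to the receiver with L = L_ref − 20·log₁₀(r/r_ref), then add intensities.
CNC lathe: 93.5 − 20·log₁₀(27.0/4.7) = 93.5 − 15.19 = 78.31 dB.
air handling unit: 78.3 − 20·log₁₀(26.3/4.7) = 78.3 − 14.96 = 63.34 dB.
cooling tower: 93.9 − 20·log₁₀(15.2/4.7) = 93.9 − 10.19 = 83.71 dB.
Σ 10^(L/10) = 3.047e+08 → L_total = 10·log₁₀(3.047e+08) = 84.84 dB.

84.8 dB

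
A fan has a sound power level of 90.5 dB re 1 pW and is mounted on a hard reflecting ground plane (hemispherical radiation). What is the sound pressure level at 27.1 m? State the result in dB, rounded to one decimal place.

53.9 dB

L_p = L_w − 10·log₁₀(2π·r²) with r = 27.1 m.
2π·r² = 4614 m², 10·log₁₀ of that is 36.641 dB.
L_p = 90.5 − 36.641 = 53.86 dB.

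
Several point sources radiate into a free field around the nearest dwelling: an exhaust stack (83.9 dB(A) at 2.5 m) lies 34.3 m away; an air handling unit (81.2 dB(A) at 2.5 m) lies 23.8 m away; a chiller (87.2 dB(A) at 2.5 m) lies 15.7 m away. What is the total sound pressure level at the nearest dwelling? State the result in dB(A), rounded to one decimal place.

First find each source's level at the receiver (point-source: −20·log₁₀(r/r_ref)), then combine on an intensity basis.
exhaust stack: 83.9 − 20·log₁₀(34.3/2.5) = 83.9 − 22.75 = 61.15 dB(A).
air handling unit: 81.2 − 20·log₁₀(23.8/2.5) = 81.2 − 19.57 = 61.63 dB(A).
chiller: 87.2 − 20·log₁₀(15.7/2.5) = 87.2 − 15.96 = 71.24 dB(A).
Σ 10^(L/10) = 1.607e+07 → L_total = 10·log₁₀(1.607e+07) = 72.06 dB(A).

72.1 dB(A)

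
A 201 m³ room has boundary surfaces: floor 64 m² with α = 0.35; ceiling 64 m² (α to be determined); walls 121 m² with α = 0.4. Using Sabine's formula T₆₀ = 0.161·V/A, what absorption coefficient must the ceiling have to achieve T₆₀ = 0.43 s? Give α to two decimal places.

0.07

A = 0.161·V/T₆₀ = 0.161·201/0.43 = 75.26 m² sabins.
Absorption from the other surfaces = 64·0.35 + 121·0.4 = 70.80 m², so the ceiling must supply 4.46 m² over 64 m².
α = 4.46/64 = 0.070.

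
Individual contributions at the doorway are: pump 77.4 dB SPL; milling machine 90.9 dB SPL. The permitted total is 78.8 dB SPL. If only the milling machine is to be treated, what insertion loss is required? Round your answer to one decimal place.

17.7 dB

Fixed contribution from the other source: Σ 10^(L/10) = 10^(77.4/10) = 5.495e+07 (77.40 dB SPL).
To meet 78.8 dB SPL overall, the treated milling machine may contribute at most 10^(78.8/10) − 5.495e+07 = 2.090e+07, i.e. 73.20 dB SPL.
So the milling machine must be reduced from 90.9 to 73.20 dB SPL: IL = 17.70 dB.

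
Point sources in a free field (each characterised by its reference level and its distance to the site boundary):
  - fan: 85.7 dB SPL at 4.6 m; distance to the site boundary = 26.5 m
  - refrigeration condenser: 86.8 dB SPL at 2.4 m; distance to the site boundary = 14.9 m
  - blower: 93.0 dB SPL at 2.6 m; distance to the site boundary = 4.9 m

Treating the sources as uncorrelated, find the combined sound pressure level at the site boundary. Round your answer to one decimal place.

Propagate each source to the receiver with L = L_ref − 20·log₁₀(r/r_ref), then add intensities.
fan: 85.7 − 20·log₁₀(26.5/4.6) = 85.7 − 15.21 = 70.49 dB SPL.
refrigeration condenser: 86.8 − 20·log₁₀(14.9/2.4) = 86.8 − 15.86 = 70.94 dB SPL.
blower: 93.0 − 20·log₁₀(4.9/2.6) = 93.0 − 5.50 = 87.50 dB SPL.
Σ 10^(L/10) = 5.854e+08 → L_total = 10·log₁₀(5.854e+08) = 87.67 dB SPL.

87.7 dB SPL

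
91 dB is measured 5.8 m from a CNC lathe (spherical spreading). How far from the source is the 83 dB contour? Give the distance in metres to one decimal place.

Point-source spreading drops the level by 20·log₁₀(r₂/r₁); inverting, r₂/r₁ = 10^(ΔL/20).
r₂ = 5.8·10^((91−83)/20) = 5.8·10^(8.0/20) = 14.57 m.

14.6 m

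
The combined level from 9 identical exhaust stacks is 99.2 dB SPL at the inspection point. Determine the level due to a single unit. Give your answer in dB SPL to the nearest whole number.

90 dB SPL

9 equal contributions raise the level by 10·log₁₀ 9 = 9.542 dB, so each unit alone gives 99.2 − 9.542.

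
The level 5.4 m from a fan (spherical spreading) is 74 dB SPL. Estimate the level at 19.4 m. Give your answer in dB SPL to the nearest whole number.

63 dB SPL

For a point source, L₂ = L₁ − 20·log₁₀(r₂/r₁).
L₂ = 74 − 20·log₁₀(19.4/5.4) = 74 − 11.108 = 62.89 dB SPL.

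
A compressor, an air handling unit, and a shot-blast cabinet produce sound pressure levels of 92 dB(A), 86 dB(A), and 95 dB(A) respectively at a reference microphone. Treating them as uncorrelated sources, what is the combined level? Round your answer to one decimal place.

97.1 dB(A)

Incoherent sources combine by intensity addition: L_total = 10·log₁₀(Σ 10^(L_i/10)).
Σ 10^(L/10) = 10^(92/10) + 10^(86/10) + 10^(95/10) = 5.145e+09.
L_total = 10·log₁₀(5.145e+09) = 97.11 dB(A).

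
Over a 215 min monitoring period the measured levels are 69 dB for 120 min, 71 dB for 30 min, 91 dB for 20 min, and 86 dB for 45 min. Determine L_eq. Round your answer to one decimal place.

L_eq = 10·log₁₀[(1/T)·Σ tᵢ·10^(Lᵢ/10)] with T = 215 min.
Σ tᵢ·10^(Lᵢ/10) = 120·10^(69/10) + 30·10^(71/10) + 20·10^(91/10) + 45·10^(86/10) = 4.442e+10.
L_eq = 10·log₁₀(4.442e+10/215) = 83.15 dB.

83.2 dB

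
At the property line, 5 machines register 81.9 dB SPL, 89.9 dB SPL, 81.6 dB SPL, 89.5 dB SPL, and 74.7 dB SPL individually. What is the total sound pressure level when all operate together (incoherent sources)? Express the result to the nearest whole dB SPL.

Incoherent sources combine by intensity addition: L_total = 10·log₁₀(Σ 10^(L_i/10)).
Σ 10^(L/10) = 10^(81.9/10) + 10^(89.9/10) + 10^(81.6/10) + 10^(89.5/10) + 10^(74.7/10) = 2.197e+09.
L_total = 10·log₁₀(2.197e+09) = 93.42 dB SPL.

93 dB SPL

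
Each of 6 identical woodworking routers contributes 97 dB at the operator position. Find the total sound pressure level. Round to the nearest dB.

N identical incoherent sources raise the level by 10·log₁₀ N.
L_total = 97 + 10·log₁₀(6) = 97 + 7.782 = 104.78 dB.

105 dB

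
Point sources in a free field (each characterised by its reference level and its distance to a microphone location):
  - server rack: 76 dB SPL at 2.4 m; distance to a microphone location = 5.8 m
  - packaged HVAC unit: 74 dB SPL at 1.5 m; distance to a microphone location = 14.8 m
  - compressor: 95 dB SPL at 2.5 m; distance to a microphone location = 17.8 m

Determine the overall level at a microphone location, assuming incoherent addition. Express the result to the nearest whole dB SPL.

First find each source's level at the receiver (point-source: −20·log₁₀(r/r_ref)), then combine on an intensity basis.
server rack: 76 − 20·log₁₀(5.8/2.4) = 76 − 7.66 = 68.34 dB SPL.
packaged HVAC unit: 74 − 20·log₁₀(14.8/1.5) = 74 − 19.88 = 54.12 dB SPL.
compressor: 95 − 20·log₁₀(17.8/2.5) = 95 − 17.05 = 77.95 dB SPL.
Σ 10^(L/10) = 6.945e+07 → L_total = 10·log₁₀(6.945e+07) = 78.42 dB SPL.

78 dB SPL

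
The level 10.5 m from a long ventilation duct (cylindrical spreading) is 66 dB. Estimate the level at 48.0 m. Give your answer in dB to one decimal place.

Line-source attenuation: ΔL = 10·log₁₀(r₂/r₁) = 10·log₁₀(48.0/10.5) = 6.601 dB.
L₂ = 66 − 10·log₁₀(48.0/10.5) = 66 − 6.601 = 59.40 dB.

59.4 dB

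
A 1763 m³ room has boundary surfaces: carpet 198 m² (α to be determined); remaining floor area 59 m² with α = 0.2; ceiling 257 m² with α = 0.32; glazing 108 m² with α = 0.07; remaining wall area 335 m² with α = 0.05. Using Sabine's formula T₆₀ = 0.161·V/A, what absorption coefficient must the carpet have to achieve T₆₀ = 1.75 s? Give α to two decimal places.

0.22

A = 0.161·V/T₆₀ = 0.161·1763/1.75 = 162.20 m² sabins.
Absorption from the other surfaces = 59·0.2 + 257·0.32 + 108·0.07 + 335·0.05 = 118.35 m², so the carpet must supply 43.85 m² over 198 m².
α = 43.85/198 = 0.221.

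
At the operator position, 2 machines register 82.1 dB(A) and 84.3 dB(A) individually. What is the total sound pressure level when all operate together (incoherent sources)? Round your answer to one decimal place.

86.3 dB(A)

For uncorrelated sources the intensities add, so convert each level to linear form, sum, and take 10·log₁₀ of the total.
Σ 10^(L/10) = 10^(82.1/10) + 10^(84.3/10) = 4.313e+08.
L_total = 10·log₁₀(4.313e+08) = 86.35 dB(A).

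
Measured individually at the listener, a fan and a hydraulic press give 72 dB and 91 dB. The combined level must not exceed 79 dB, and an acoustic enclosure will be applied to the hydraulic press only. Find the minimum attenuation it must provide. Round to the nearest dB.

Fixed contribution from the other source: Σ 10^(L/10) = 10^(72/10) = 1.585e+07 (72.00 dB).
The limit corresponds to 10^(79/10) = 7.943e+07; subtracting the fixed part leaves 6.358e+07 for the hydraulic press, i.e. 78.03 dB.
Required insertion loss = 91 − 78.03 = 12.97 dB.

13 dB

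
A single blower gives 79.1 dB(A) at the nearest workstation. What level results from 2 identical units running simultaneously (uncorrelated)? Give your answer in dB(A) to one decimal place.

82.1 dB(A)

With 2 equal, uncorrelated contributions the intensity is 2× that of one unit, giving a rise of 10·log₁₀ 2.
L_total = 79.1 + 10·log₁₀(2) = 79.1 + 3.010 = 82.11 dB(A).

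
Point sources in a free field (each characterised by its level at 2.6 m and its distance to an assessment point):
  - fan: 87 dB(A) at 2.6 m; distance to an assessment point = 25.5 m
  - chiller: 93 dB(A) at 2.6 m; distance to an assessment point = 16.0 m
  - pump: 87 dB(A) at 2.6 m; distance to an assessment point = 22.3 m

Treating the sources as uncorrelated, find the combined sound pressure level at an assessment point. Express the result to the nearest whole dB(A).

78 dB(A)

First find each source's level at the receiver (point-source: −20·log₁₀(r/r_ref)), then combine on an intensity basis.
fan: 87 − 20·log₁₀(25.5/2.6) = 87 − 19.83 = 67.17 dB(A).
chiller: 93 − 20·log₁₀(16.0/2.6) = 93 − 15.78 = 77.22 dB(A).
pump: 87 − 20·log₁₀(22.3/2.6) = 87 − 18.67 = 68.33 dB(A).
Σ 10^(L/10) = 6.471e+07 → L_total = 10·log₁₀(6.471e+07) = 78.11 dB(A).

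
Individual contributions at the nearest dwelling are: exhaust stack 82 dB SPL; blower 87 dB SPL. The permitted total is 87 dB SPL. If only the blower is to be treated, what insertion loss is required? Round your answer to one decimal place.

1.7 dB

Fixed contribution from the other source: Σ 10^(L/10) = 10^(82/10) = 1.585e+08 (82.00 dB SPL).
To meet 87 dB SPL overall, the treated blower may contribute at most 10^(87/10) − 1.585e+08 = 3.427e+08, i.e. 85.35 dB SPL.
Required insertion loss = 87 − 85.35 = 1.65 dB.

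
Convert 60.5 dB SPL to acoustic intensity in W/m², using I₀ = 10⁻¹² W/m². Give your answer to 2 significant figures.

1.1e-06 W/m²

I/I₀ = 10^(60.5/10) = 1.122e+06, so I = 1.122e+06 × 10⁻¹² W/m².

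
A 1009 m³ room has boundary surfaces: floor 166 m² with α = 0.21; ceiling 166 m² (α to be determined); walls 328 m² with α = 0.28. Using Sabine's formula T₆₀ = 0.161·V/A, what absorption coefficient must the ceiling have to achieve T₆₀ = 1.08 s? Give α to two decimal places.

0.14

A = 0.161·V/T₆₀ = 0.161·1009/1.08 = 150.42 m² sabins.
Absorption from the other surfaces = 166·0.21 + 328·0.28 = 126.70 m², so the ceiling must supply 23.72 m² over 166 m².
α = 23.72/166 = 0.143.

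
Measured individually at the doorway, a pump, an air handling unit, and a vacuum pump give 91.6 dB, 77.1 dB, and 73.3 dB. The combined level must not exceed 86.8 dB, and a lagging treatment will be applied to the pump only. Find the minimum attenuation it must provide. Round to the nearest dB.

Fixed contribution from the other sources: Σ 10^(L/10) = 10^(77.1/10) + 10^(73.3/10) = 7.267e+07 (78.61 dB).
To meet 86.8 dB overall, the treated pump may contribute at most 10^(86.8/10) − 7.267e+07 = 4.060e+08, i.e. 86.08 dB.
Required insertion loss = 91.6 − 86.08 = 5.52 dB.

6 dB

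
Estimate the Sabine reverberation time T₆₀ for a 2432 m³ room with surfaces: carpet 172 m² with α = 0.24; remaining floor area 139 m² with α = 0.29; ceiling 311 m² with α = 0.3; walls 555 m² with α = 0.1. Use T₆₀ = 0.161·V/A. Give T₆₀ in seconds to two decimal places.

Total absorption A = 172·0.24 + 139·0.29 + 311·0.3 + 555·0.1 = 230.39 m² sabins.
T₆₀ = 0.161·V/A = 0.161·2432/230.39 = 1.700 s.

1.70 s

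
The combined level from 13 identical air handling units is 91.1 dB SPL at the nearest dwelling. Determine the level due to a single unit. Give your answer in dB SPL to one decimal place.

80.0 dB SPL

Dividing the total intensity by 13 lowers the level by 10·log₁₀ 13 = 11.139 dB: L₁ = 91.1 − 11.139.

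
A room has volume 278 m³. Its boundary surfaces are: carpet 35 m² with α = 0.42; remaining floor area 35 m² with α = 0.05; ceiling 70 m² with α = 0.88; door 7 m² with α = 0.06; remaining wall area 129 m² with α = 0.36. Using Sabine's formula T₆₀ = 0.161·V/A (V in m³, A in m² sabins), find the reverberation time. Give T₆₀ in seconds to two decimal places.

0.36 s

Total absorption A = 35·0.42 + 35·0.05 + 70·0.88 + 7·0.06 + 129·0.36 = 124.91 m² sabins.
T₆₀ = 0.161·V/A = 0.161·278/124.91 = 0.358 s.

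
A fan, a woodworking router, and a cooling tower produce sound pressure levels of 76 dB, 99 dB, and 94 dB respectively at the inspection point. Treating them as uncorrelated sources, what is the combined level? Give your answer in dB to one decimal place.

100.2 dB

Incoherent sources combine by intensity addition: L_total = 10·log₁₀(Σ 10^(L_i/10)).
Σ 10^(L/10) = 10^(76/10) + 10^(99/10) + 10^(94/10) = 1.049e+10.
L_total = 10·log₁₀(1.049e+10) = 100.21 dB.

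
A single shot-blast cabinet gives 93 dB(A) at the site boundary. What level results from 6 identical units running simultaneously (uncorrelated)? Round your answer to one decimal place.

100.8 dB(A)

With 6 equal, uncorrelated contributions the intensity is 6× that of one unit, giving a rise of 10·log₁₀ 6.
L_total = 93 + 10·log₁₀(6) = 93 + 7.782 = 100.78 dB(A).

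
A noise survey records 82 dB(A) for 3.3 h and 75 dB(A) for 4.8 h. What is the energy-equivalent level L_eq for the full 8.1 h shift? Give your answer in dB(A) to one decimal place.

Weight each interval's intensity by its duration and average over T = 8.1 h:
Σ tᵢ·10^(Lᵢ/10) = 3.3·10^(82/10) + 4.8·10^(75/10) = 6.748e+08.
L_eq = 10·log₁₀(6.748e+08/8.1) = 79.21 dB(A).

79.2 dB(A)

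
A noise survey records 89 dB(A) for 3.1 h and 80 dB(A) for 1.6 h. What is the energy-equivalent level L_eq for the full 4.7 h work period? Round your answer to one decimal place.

Weight each interval's intensity by its duration and average over T = 4.7 h:
Σ tᵢ·10^(Lᵢ/10) = 3.1·10^(89/10) + 1.6·10^(80/10) = 2.622e+09.
L_eq = 10·log₁₀(2.622e+09/4.7) = 87.47 dB(A).

87.5 dB(A)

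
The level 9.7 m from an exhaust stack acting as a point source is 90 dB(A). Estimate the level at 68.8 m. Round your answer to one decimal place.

73.0 dB(A)

For a point source, L₂ = L₁ − 20·log₁₀(r₂/r₁).
L₂ = 90 − 20·log₁₀(68.8/9.7) = 90 − 17.016 = 72.98 dB(A).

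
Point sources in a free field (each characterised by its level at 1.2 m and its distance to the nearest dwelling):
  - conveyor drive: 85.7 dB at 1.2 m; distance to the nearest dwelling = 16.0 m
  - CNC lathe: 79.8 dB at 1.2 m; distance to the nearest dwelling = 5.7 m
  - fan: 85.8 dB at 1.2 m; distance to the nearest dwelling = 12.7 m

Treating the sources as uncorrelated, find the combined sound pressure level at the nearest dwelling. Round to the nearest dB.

70 dB

Propagate each source to the receiver with L = L_ref − 20·log₁₀(r/r_ref), then add intensities.
conveyor drive: 85.7 − 20·log₁₀(16.0/1.2) = 85.7 − 22.50 = 63.20 dB.
CNC lathe: 79.8 − 20·log₁₀(5.7/1.2) = 79.8 − 13.53 = 66.27 dB.
fan: 85.8 − 20·log₁₀(12.7/1.2) = 85.8 − 20.49 = 65.31 dB.
Σ 10^(L/10) = 9.717e+06 → L_total = 10·log₁₀(9.717e+06) = 69.88 dB.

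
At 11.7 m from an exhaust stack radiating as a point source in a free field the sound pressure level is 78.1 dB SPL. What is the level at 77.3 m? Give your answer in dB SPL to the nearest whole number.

Spherical spreading from a point source gives a 20·log₁₀(r₂/r₁) drop.
L₂ = 78.1 − 20·log₁₀(77.3/11.7) = 78.1 − 16.400 = 61.70 dB SPL.

62 dB SPL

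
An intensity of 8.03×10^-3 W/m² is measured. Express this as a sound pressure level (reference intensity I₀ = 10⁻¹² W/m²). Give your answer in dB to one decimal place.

99.0 dB

I/I₀ = 8.03×10^-3/10⁻¹² = 8.03×10^9, and L = 10·log₁₀(I/I₀).
L = 10·(0.9047 + 9) = 99.05 dB.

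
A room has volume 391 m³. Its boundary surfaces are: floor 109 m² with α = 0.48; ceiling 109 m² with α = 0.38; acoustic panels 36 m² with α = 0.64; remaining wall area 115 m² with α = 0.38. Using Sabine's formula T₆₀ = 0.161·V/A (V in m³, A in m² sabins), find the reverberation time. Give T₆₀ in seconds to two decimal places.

Summing Sᵢαᵢ: 109·0.48 + 109·0.38 + 36·0.64 + 115·0.38 = 160.48 m².
T₆₀ = 0.161 × 391 / 160.48 = 0.392 s.

0.39 s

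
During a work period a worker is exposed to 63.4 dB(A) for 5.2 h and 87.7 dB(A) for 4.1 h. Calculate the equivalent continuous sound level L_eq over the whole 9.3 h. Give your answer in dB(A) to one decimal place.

84.2 dB(A)

Weight each interval's intensity by its duration and average over T = 9.3 h:
Σ tᵢ·10^(Lᵢ/10) = 5.2·10^(63.4/10) + 4.1·10^(87.7/10) = 2.426e+09.
L_eq = 10·log₁₀(2.426e+09/9.3) = 84.16 dB(A).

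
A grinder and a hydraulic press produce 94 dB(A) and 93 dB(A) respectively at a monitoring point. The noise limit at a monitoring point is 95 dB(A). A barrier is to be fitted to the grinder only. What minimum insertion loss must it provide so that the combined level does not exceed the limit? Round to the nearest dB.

Fixed contribution from the other source: Σ 10^(L/10) = 10^(93/10) = 1.995e+09 (93.00 dB(A)).
To meet 95 dB(A) overall, the treated grinder may contribute at most 10^(95/10) − 1.995e+09 = 1.167e+09, i.e. 90.67 dB(A).
So the grinder must be reduced from 94 to 90.67 dB(A): IL = 3.33 dB.

3 dB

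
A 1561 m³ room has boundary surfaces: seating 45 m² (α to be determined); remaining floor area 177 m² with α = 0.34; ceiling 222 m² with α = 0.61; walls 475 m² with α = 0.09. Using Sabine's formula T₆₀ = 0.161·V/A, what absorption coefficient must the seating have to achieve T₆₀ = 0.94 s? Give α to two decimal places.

Required total absorption A = 0.161·1561/0.94 = 267.36 m².
Absorption from the other surfaces = 177·0.34 + 222·0.61 + 475·0.09 = 238.35 m², so the seating must supply 29.01 m² over 45 m².
α = 29.01/45 = 0.645.

0.64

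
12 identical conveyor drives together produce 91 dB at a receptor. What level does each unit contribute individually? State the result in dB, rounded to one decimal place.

12 equal contributions raise the level by 10·log₁₀ 12 = 10.792 dB, so each unit alone gives 91 − 10.792.

80.2 dB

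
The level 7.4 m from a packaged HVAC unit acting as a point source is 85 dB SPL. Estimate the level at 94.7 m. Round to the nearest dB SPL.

63 dB SPL

Point-source attenuation: ΔL = 20·log₁₀(r₂/r₁) = 20·log₁₀(94.7/7.4) = 22.142 dB.
L₂ = 85 − 20·log₁₀(94.7/7.4) = 85 − 22.142 = 62.86 dB SPL.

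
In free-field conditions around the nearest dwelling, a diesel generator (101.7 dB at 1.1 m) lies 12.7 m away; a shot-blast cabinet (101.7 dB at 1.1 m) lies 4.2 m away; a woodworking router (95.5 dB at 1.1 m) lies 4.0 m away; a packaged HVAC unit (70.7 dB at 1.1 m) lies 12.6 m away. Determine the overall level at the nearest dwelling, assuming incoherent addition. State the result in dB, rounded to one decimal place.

91.4 dB

Apply inverse-square spreading to bring every level to the receiver, then sum 10^(L/10).
diesel generator: 101.7 − 20·log₁₀(12.7/1.1) = 101.7 − 21.25 = 80.45 dB.
shot-blast cabinet: 101.7 − 20·log₁₀(4.2/1.1) = 101.7 − 11.64 = 90.06 dB.
woodworking router: 95.5 − 20·log₁₀(4.0/1.1) = 95.5 − 11.21 = 84.29 dB.
packaged HVAC unit: 70.7 − 20·log₁₀(12.6/1.1) = 70.7 − 21.18 = 49.52 dB.
Σ 10^(L/10) = 1.394e+09 → L_total = 10·log₁₀(1.394e+09) = 91.44 dB.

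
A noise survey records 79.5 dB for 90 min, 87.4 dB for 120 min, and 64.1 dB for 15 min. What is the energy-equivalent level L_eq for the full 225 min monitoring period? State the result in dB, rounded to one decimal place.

85.2 dB

L_eq = 10·log₁₀[(1/T)·Σ tᵢ·10^(Lᵢ/10)] with T = 225 min.
Σ tᵢ·10^(Lᵢ/10) = 90·10^(79.5/10) + 120·10^(87.4/10) + 15·10^(64.1/10) = 7.400e+10.
L_eq = 10·log₁₀(7.400e+10/225) = 85.17 dB.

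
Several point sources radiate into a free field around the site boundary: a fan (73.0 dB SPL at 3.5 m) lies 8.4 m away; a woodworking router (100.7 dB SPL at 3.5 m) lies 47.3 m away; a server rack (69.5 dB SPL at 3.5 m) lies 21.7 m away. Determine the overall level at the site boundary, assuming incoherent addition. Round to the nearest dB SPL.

Propagate each source to the receiver with L = L_ref − 20·log₁₀(r/r_ref), then add intensities.
fan: 73.0 − 20·log₁₀(8.4/3.5) = 73.0 − 7.60 = 65.40 dB SPL.
woodworking router: 100.7 − 20·log₁₀(47.3/3.5) = 100.7 − 22.62 = 78.08 dB SPL.
server rack: 69.5 − 20·log₁₀(21.7/3.5) = 69.5 − 15.85 = 53.65 dB SPL.
Σ 10^(L/10) = 6.803e+07 → L_total = 10·log₁₀(6.803e+07) = 78.33 dB SPL.

78 dB SPL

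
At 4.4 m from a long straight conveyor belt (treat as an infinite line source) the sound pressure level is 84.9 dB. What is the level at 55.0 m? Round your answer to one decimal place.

Line-source attenuation: ΔL = 10·log₁₀(r₂/r₁) = 10·log₁₀(55.0/4.4) = 10.969 dB.
L₂ = 84.9 − 10·log₁₀(55.0/4.4) = 84.9 − 10.969 = 73.93 dB.

73.9 dB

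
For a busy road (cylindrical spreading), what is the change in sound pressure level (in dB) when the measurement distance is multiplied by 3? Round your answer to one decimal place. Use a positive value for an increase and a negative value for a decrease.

-4.8 dB

A line source loses 3 dB per doubling of distance; generally ΔL = −10·log₁₀(r₂/r₁).
ΔL = −10·log₁₀(3) = -4.77 dB.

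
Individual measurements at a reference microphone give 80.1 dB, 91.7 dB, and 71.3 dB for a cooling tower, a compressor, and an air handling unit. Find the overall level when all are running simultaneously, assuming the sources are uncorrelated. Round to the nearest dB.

For uncorrelated sources the intensities add, so convert each level to linear form, sum, and take 10·log₁₀ of the total.
Σ 10^(L/10) = 10^(80.1/10) + 10^(91.7/10) + 10^(71.3/10) = 1.595e+09.
L_total = 10·log₁₀(1.595e+09) = 92.03 dB.

92 dB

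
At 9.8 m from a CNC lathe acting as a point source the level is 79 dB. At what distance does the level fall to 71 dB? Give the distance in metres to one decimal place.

24.6 m

Point-source spreading drops the level by 20·log₁₀(r₂/r₁); inverting, r₂/r₁ = 10^(ΔL/20).
r₂ = 9.8·10^((79−71)/20) = 9.8·10^(8.0/20) = 24.62 m.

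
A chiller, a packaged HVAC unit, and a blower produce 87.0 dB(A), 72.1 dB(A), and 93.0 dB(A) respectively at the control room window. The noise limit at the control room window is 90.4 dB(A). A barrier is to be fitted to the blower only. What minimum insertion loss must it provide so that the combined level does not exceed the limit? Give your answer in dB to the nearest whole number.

Everything except the blower sums to 10^(87.0/10) + 10^(72.1/10) = 5.174e+08 in linear terms, 87.14 dB(A).
To meet 90.4 dB(A) overall, the treated blower may contribute at most 10^(90.4/10) − 5.174e+08 = 5.791e+08, i.e. 87.63 dB(A).
So the blower must be reduced from 93.0 to 87.63 dB(A): IL = 5.37 dB.

5 dB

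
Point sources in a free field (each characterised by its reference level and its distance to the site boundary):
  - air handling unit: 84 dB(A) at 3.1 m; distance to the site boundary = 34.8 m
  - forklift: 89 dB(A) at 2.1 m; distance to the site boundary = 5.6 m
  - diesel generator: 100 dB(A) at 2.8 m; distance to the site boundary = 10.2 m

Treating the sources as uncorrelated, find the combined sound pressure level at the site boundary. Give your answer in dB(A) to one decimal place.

First find each source's level at the receiver (point-source: −20·log₁₀(r/r_ref)), then combine on an intensity basis.
air handling unit: 84 − 20·log₁₀(34.8/3.1) = 84 − 21.00 = 63.00 dB(A).
forklift: 89 − 20·log₁₀(5.6/2.1) = 89 − 8.52 = 80.48 dB(A).
diesel generator: 100 − 20·log₁₀(10.2/2.8) = 100 − 11.23 = 88.77 dB(A).
Σ 10^(L/10) = 8.673e+08 → L_total = 10·log₁₀(8.673e+08) = 89.38 dB(A).

89.4 dB(A)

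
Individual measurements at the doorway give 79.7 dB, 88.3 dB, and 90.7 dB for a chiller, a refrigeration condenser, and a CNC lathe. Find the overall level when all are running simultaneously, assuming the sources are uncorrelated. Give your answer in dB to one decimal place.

92.9 dB

For uncorrelated sources the intensities add, so convert each level to linear form, sum, and take 10·log₁₀ of the total.
Σ 10^(L/10) = 10^(79.7/10) + 10^(88.3/10) + 10^(90.7/10) = 1.944e+09.
L_total = 10·log₁₀(1.944e+09) = 92.89 dB.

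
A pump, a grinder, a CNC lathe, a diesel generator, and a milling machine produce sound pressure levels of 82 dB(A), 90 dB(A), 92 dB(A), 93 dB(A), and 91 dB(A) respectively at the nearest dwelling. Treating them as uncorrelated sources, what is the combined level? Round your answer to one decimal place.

97.8 dB(A)

For uncorrelated sources the intensities add, so convert each level to linear form, sum, and take 10·log₁₀ of the total.
Σ 10^(L/10) = 10^(82/10) + 10^(90/10) + 10^(92/10) + 10^(93/10) + 10^(91/10) = 5.998e+09.
L_total = 10·log₁₀(5.998e+09) = 97.78 dB(A).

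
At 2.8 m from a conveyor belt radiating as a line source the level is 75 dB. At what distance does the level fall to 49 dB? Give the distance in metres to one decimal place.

The 26.0 dB drop corresponds to a distance ratio of 10^(26.0/10) for a line source.
r₂ = 2.8·10^((75−49)/10) = 2.8·10^(26.0/10) = 1114.70 m.

1114.7 m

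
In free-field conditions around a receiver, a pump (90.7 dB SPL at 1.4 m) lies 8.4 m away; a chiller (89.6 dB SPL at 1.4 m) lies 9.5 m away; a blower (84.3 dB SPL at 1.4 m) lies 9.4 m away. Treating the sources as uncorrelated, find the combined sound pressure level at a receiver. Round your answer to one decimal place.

77.7 dB SPL

Propagate each source to the receiver with L = L_ref − 20·log₁₀(r/r_ref), then add intensities.
pump: 90.7 − 20·log₁₀(8.4/1.4) = 90.7 − 15.56 = 75.14 dB SPL.
chiller: 89.6 − 20·log₁₀(9.5/1.4) = 89.6 − 16.63 = 72.97 dB SPL.
blower: 84.3 − 20·log₁₀(9.4/1.4) = 84.3 − 16.54 = 67.76 dB SPL.
Σ 10^(L/10) = 5.841e+07 → L_total = 10·log₁₀(5.841e+07) = 77.67 dB SPL.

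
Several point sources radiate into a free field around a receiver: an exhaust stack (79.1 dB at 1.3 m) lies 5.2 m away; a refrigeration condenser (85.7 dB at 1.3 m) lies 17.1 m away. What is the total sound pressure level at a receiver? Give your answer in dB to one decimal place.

68.6 dB

Propagate each source to the receiver with L = L_ref − 20·log₁₀(r/r_ref), then add intensities.
exhaust stack: 79.1 − 20·log₁₀(5.2/1.3) = 79.1 − 12.04 = 67.06 dB.
refrigeration condenser: 85.7 − 20·log₁₀(17.1/1.3) = 85.7 − 22.38 = 63.32 dB.
Σ 10^(L/10) = 7.227e+06 → L_total = 10·log₁₀(7.227e+06) = 68.59 dB.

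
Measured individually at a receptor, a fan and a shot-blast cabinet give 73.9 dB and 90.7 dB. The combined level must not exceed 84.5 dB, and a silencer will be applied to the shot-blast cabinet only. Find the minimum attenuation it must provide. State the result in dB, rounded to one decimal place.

Everything except the shot-blast cabinet sums to 10^(73.9/10) = 2.455e+07 in linear terms, 73.90 dB.
The limit corresponds to 10^(84.5/10) = 2.818e+08; subtracting the fixed part leaves 2.573e+08 for the shot-blast cabinet, i.e. 84.10 dB.
Required insertion loss = 90.7 − 84.10 = 6.60 dB.

6.6 dB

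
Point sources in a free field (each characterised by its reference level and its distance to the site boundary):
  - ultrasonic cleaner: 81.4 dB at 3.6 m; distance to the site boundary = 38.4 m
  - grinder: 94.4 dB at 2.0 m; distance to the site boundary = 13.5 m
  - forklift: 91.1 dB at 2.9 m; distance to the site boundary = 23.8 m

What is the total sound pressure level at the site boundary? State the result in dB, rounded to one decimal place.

Apply inverse-square spreading to bring every level to the receiver, then sum 10^(L/10).
ultrasonic cleaner: 81.4 − 20·log₁₀(38.4/3.6) = 81.4 − 20.56 = 60.84 dB.
grinder: 94.4 − 20·log₁₀(13.5/2.0) = 94.4 − 16.59 = 77.81 dB.
forklift: 91.1 − 20·log₁₀(23.8/2.9) = 91.1 − 18.28 = 72.82 dB.
Σ 10^(L/10) = 8.079e+07 → L_total = 10·log₁₀(8.079e+07) = 79.07 dB.

79.1 dB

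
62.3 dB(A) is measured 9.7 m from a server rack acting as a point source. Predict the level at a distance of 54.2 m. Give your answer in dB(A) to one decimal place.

47.4 dB(A)

Spherical spreading from a point source gives a 20·log₁₀(r₂/r₁) drop.
L₂ = 62.3 − 20·log₁₀(54.2/9.7) = 62.3 − 14.945 = 47.36 dB(A).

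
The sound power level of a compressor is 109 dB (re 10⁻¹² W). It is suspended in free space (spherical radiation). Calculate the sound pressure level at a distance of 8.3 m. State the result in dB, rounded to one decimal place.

Free-field spherical radiation: L_p = L_w − 10·log₁₀(4π·r²), r = 8.3 m.
4π·r² = 865.7 m², 10·log₁₀ of that is 29.374 dB.
L_p = 109 − 29.374 = 79.63 dB.

79.6 dB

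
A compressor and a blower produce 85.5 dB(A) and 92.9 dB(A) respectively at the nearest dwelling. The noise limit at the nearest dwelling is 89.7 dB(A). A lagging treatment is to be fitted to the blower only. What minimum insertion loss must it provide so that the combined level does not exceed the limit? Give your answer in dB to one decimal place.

Fixed contribution from the other source: Σ 10^(L/10) = 10^(85.5/10) = 3.548e+08 (85.50 dB(A)).
The limit corresponds to 10^(89.7/10) = 9.333e+08; subtracting the fixed part leaves 5.784e+08 for the blower, i.e. 87.62 dB(A).
Required insertion loss = 92.9 − 87.62 = 5.28 dB.

5.3 dB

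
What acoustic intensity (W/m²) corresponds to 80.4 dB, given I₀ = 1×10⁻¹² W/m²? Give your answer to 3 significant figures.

0.000110 W/m²

I/I₀ = 10^(80.4/10) = 1.096e+08, so I = 1.096e+08 × 10⁻¹² W/m².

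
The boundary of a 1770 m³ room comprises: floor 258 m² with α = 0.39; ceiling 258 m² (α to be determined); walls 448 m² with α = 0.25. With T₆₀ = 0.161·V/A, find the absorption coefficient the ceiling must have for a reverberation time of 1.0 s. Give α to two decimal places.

Required total absorption A = 0.161·1770/1.0 = 284.97 m².
Absorption from the other surfaces = 258·0.39 + 448·0.25 = 212.62 m², so the ceiling must supply 72.35 m² over 258 m².
α = 72.35/258 = 0.280.

0.28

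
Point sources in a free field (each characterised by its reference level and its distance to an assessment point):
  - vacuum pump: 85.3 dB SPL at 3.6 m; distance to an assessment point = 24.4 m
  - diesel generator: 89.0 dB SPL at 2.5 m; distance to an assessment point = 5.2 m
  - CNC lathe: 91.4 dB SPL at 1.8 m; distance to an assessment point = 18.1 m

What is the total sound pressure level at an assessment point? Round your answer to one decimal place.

83.1 dB SPL

Propagate each source to the receiver with L = L_ref − 20·log₁₀(r/r_ref), then add intensities.
vacuum pump: 85.3 − 20·log₁₀(24.4/3.6) = 85.3 − 16.62 = 68.68 dB SPL.
diesel generator: 89.0 − 20·log₁₀(5.2/2.5) = 89.0 − 6.36 = 82.64 dB SPL.
CNC lathe: 91.4 − 20·log₁₀(18.1/1.8) = 91.4 − 20.05 = 71.35 dB SPL.
Σ 10^(L/10) = 2.046e+08 → L_total = 10·log₁₀(2.046e+08) = 83.11 dB SPL.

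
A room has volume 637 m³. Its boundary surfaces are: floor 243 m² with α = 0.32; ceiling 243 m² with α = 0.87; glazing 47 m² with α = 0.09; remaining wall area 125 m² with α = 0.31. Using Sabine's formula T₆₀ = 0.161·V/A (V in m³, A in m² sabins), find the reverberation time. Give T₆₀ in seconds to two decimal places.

Summing Sᵢαᵢ: 243·0.32 + 243·0.87 + 47·0.09 + 125·0.31 = 332.15 m².
T₆₀ = 0.161 × 637 / 332.15 = 0.309 s.

0.31 s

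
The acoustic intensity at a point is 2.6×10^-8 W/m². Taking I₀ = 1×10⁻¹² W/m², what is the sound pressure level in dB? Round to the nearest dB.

Dividing by I₀ shifts the exponent by 12: I/I₀ = 2.6×10^4.
L = 10·(0.4150 + 4) = 44.15 dB.

44 dB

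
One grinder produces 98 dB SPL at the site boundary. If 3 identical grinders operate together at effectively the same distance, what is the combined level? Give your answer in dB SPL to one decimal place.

102.8 dB SPL

N identical incoherent sources raise the level by 10·log₁₀ N.
L_total = 98 + 10·log₁₀(3) = 98 + 4.771 = 102.77 dB SPL.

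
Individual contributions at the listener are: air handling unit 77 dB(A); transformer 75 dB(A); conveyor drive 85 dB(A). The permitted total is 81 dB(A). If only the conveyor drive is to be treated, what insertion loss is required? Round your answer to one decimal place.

Fixed contribution from the other sources: Σ 10^(L/10) = 10^(77/10) + 10^(75/10) = 8.174e+07 (79.12 dB(A)).
To meet 81 dB(A) overall, the treated conveyor drive may contribute at most 10^(81/10) − 8.174e+07 = 4.415e+07, i.e. 76.45 dB(A).
Required insertion loss = 85 − 76.45 = 8.55 dB.

8.6 dB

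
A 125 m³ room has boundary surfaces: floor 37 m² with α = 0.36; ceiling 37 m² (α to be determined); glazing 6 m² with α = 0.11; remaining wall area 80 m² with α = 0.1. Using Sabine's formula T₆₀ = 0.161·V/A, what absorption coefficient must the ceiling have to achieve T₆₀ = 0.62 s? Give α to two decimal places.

A = 0.161·V/T₆₀ = 0.161·125/0.62 = 32.46 m² sabins.
Absorption from the other surfaces = 37·0.36 + 6·0.11 + 80·0.1 = 21.98 m², so the ceiling must supply 10.48 m² over 37 m².
α = 10.48/37 = 0.283.

0.28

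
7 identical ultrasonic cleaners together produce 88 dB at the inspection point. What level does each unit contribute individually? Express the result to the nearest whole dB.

80 dB

Dividing the total intensity by 7 lowers the level by 10·log₁₀ 7 = 8.451 dB: L₁ = 88 − 8.451.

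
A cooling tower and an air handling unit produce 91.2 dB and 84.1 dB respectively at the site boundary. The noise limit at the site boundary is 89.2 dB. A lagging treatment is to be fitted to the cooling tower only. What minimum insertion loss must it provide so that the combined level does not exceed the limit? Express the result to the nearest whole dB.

4 dB

Everything except the cooling tower sums to 10^(84.1/10) = 2.570e+08 in linear terms, 84.10 dB.
To meet 89.2 dB overall, the treated cooling tower may contribute at most 10^(89.2/10) − 2.570e+08 = 5.747e+08, i.e. 87.59 dB.
Required insertion loss = 91.2 − 87.59 = 3.61 dB.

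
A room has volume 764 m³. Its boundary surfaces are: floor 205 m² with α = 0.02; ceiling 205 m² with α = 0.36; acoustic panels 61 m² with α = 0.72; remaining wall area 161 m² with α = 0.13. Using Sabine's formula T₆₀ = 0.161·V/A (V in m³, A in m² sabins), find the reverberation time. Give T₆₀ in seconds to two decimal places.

0.86 s

A = Σ Sᵢαᵢ = 205·0.02 + 205·0.36 + 61·0.72 + 161·0.13 = 142.75 m².
T₆₀ = 0.161·V/A = 0.161·764/142.75 = 0.862 s.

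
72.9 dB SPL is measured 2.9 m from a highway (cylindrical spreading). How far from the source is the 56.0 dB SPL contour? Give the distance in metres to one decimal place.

Line-source spreading drops the level by 10·log₁₀(r₂/r₁); inverting, r₂/r₁ = 10^(ΔL/10).
r₂ = 2.9·10^((72.9−56.0)/10) = 2.9·10^(16.9/10) = 142.04 m.

142.0 m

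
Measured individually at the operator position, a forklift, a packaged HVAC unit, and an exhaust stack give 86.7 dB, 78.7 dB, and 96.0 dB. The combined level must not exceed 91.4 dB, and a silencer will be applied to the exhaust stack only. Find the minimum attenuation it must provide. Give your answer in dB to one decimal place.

6.8 dB

Fixed contribution from the other sources: Σ 10^(L/10) = 10^(86.7/10) + 10^(78.7/10) = 5.419e+08 (87.34 dB).
The limit corresponds to 10^(91.4/10) = 1.380e+09; subtracting the fixed part leaves 8.385e+08 for the exhaust stack, i.e. 89.24 dB.
Required insertion loss = 96.0 − 89.24 = 6.76 dB.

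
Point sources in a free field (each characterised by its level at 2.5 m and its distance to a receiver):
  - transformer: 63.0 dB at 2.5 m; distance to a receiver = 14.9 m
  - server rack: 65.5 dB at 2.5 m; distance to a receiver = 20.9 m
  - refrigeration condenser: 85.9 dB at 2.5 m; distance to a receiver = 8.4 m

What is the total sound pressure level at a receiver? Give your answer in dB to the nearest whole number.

75 dB

Apply inverse-square spreading to bring every level to the receiver, then sum 10^(L/10).
transformer: 63.0 − 20·log₁₀(14.9/2.5) = 63.0 − 15.50 = 47.50 dB.
server rack: 65.5 − 20·log₁₀(20.9/2.5) = 65.5 − 18.44 = 47.06 dB.
refrigeration condenser: 85.9 − 20·log₁₀(8.4/2.5) = 85.9 − 10.53 = 75.37 dB.
Σ 10^(L/10) = 3.457e+07 → L_total = 10·log₁₀(3.457e+07) = 75.39 dB.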